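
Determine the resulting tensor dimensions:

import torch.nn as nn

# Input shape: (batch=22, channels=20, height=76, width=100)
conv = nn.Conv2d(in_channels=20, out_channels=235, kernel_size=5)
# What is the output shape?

Input shape: (22, 20, 76, 100)
Output shape: (22, 235, 72, 96)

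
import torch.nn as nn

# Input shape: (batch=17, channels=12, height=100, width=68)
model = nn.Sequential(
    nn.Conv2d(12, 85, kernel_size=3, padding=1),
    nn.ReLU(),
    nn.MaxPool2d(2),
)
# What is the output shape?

Input shape: (17, 12, 100, 68)
  -> after Conv2d: (17, 85, 100, 68)
  -> after ReLU: (17, 85, 100, 68)
Output shape: (17, 85, 50, 34)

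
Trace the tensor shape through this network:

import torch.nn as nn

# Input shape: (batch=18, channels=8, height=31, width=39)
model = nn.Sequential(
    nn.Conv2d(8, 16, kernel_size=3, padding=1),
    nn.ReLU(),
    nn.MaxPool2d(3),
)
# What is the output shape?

Input shape: (18, 8, 31, 39)
  -> after Conv2d: (18, 16, 31, 39)
  -> after ReLU: (18, 16, 31, 39)
Output shape: (18, 16, 10, 13)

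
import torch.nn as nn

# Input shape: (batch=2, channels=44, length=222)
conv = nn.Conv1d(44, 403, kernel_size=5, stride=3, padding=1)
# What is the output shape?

Input shape: (2, 44, 222)
Output shape: (2, 403, 74)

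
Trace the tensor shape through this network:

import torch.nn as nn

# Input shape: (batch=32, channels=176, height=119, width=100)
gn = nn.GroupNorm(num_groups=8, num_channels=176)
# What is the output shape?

Input shape: (32, 176, 119, 100)
Output shape: (32, 176, 119, 100)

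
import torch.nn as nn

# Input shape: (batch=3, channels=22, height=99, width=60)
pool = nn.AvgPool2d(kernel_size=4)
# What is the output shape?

Input shape: (3, 22, 99, 60)
Output shape: (3, 22, 24, 15)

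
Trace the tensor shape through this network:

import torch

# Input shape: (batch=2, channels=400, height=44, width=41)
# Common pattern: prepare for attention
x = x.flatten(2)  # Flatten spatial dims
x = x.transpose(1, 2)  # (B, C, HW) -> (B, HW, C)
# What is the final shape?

Input shape: (2, 400, 44, 41)
  -> after flatten(2): (2, 400, 1804)
Output shape: (2, 1804, 400)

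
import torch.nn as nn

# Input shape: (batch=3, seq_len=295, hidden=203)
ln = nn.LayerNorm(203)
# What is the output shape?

Input shape: (3, 295, 203)
Output shape: (3, 295, 203)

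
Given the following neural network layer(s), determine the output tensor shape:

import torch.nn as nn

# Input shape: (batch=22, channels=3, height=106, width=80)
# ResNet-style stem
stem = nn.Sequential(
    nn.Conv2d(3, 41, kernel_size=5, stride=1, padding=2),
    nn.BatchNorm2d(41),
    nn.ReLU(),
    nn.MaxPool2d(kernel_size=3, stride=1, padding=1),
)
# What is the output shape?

Input shape: (22, 3, 106, 80)
  -> after Conv2d 5x5 stride=1: (22, 41, 106, 80)
Output shape: (22, 41, 106, 80)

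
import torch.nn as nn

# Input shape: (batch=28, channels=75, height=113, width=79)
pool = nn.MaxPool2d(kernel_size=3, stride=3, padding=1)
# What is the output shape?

Input shape: (28, 75, 113, 79)
Output shape: (28, 75, 38, 27)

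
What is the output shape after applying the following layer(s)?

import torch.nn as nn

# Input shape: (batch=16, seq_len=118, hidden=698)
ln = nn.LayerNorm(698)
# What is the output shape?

Input shape: (16, 118, 698)
Output shape: (16, 118, 698)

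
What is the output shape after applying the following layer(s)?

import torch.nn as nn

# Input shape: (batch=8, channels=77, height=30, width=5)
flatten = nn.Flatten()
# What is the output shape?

Input shape: (8, 77, 30, 5)
Output shape: (8, 11550)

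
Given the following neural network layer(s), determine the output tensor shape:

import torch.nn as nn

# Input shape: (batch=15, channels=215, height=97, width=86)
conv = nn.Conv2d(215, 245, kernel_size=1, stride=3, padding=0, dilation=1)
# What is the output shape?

Input shape: (15, 215, 97, 86)
Output shape: (15, 245, 33, 29)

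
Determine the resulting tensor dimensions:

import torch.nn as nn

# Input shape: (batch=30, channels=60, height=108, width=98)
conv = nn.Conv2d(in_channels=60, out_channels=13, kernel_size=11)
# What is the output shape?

Input shape: (30, 60, 108, 98)
Output shape: (30, 13, 98, 88)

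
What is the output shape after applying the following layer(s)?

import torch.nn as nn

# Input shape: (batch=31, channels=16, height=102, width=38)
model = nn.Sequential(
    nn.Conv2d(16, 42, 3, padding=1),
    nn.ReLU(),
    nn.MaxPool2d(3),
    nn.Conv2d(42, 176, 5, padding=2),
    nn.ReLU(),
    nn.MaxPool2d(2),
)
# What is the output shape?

Input shape: (31, 16, 102, 38)
  -> after first Conv2d: (31, 42, 102, 38)
  -> after first MaxPool2d: (31, 42, 34, 12)
  -> after second Conv2d: (31, 176, 34, 12)
Output shape: (31, 176, 17, 6)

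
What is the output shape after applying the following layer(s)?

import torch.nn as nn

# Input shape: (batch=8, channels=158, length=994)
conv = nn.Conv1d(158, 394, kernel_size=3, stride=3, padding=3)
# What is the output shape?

Input shape: (8, 158, 994)
Output shape: (8, 394, 333)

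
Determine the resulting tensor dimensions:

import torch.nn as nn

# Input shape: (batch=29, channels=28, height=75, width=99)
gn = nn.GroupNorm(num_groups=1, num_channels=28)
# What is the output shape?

Input shape: (29, 28, 75, 99)
Output shape: (29, 28, 75, 99)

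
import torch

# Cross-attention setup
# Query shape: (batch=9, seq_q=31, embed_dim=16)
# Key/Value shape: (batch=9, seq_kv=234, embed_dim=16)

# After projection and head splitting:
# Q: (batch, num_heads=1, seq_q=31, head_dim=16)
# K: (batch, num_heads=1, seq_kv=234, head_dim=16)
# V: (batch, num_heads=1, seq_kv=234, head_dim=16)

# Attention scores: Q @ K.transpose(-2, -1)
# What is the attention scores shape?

Input shape: (9, 31, 16)
Output shape: (9, 1, 31, 234)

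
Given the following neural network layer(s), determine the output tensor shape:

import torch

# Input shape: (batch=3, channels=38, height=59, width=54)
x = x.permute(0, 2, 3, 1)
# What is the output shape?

Input shape: (3, 38, 59, 54)
Output shape: (3, 59, 54, 38)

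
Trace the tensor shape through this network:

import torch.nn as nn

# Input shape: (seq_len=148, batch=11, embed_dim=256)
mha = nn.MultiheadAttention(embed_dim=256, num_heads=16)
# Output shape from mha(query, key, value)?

Input shape: (148, 11, 256)
Output shape: (148, 11, 256)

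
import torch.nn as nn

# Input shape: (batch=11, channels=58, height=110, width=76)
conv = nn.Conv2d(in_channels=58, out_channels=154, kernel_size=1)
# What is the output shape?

Input shape: (11, 58, 110, 76)
Output shape: (11, 154, 110, 76)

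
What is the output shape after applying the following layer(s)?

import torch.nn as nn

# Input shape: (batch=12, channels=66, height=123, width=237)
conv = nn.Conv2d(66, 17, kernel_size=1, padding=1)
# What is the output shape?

Input shape: (12, 66, 123, 237)
Output shape: (12, 17, 125, 239)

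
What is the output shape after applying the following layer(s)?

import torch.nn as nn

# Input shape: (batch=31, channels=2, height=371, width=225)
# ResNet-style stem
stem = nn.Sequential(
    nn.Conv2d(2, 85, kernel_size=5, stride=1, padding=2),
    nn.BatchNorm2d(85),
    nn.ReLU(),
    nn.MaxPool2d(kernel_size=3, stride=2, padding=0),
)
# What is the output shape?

Input shape: (31, 2, 371, 225)
  -> after Conv2d 5x5 stride=1: (31, 85, 371, 225)
Output shape: (31, 85, 185, 112)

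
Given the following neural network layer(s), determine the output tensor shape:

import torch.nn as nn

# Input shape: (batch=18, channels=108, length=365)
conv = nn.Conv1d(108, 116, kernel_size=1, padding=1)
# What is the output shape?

Input shape: (18, 108, 365)
Output shape: (18, 116, 367)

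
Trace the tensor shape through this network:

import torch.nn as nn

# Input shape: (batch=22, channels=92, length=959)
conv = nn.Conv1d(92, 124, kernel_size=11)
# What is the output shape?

Input shape: (22, 92, 959)
Output shape: (22, 124, 949)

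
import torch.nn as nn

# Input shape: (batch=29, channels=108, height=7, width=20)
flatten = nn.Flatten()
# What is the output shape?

Input shape: (29, 108, 7, 20)
Output shape: (29, 15120)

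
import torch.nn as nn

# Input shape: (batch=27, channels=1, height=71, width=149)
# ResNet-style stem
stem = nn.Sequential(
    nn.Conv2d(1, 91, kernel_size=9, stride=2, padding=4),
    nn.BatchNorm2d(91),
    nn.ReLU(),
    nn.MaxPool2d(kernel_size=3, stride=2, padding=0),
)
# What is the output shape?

Input shape: (27, 1, 71, 149)
  -> after Conv2d 9x9 stride=2: (27, 91, 36, 75)
Output shape: (27, 91, 17, 37)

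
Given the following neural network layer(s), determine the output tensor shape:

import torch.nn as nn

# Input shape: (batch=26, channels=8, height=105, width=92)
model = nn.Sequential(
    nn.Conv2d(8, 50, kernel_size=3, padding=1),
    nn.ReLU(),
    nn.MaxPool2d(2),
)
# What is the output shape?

Input shape: (26, 8, 105, 92)
  -> after Conv2d: (26, 50, 105, 92)
  -> after ReLU: (26, 50, 105, 92)
Output shape: (26, 50, 52, 46)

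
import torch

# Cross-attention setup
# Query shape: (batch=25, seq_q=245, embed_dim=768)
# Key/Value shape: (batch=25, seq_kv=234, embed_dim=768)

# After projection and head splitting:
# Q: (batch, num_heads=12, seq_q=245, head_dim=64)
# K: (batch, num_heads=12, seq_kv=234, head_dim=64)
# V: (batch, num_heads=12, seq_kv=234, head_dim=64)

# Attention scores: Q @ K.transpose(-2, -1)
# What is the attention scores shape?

Input shape: (25, 245, 768)
Output shape: (25, 12, 245, 234)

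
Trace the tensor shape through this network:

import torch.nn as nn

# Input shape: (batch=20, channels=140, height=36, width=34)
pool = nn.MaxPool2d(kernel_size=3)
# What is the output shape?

Input shape: (20, 140, 36, 34)
Output shape: (20, 140, 12, 11)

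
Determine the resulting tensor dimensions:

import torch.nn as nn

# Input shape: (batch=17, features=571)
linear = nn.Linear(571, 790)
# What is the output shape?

Input shape: (17, 571)
Output shape: (17, 790)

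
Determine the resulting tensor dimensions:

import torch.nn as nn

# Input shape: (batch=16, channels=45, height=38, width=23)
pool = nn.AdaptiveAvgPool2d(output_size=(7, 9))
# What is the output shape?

Input shape: (16, 45, 38, 23)
Output shape: (16, 45, 7, 9)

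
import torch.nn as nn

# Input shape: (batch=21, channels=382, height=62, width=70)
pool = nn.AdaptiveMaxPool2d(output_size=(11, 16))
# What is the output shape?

Input shape: (21, 382, 62, 70)
Output shape: (21, 382, 11, 16)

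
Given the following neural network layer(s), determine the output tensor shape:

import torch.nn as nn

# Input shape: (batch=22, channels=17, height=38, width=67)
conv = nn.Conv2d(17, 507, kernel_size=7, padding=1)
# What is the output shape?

Input shape: (22, 17, 38, 67)
Output shape: (22, 507, 34, 63)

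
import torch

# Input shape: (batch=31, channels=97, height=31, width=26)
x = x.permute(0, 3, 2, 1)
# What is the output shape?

Input shape: (31, 97, 31, 26)
Output shape: (31, 26, 31, 97)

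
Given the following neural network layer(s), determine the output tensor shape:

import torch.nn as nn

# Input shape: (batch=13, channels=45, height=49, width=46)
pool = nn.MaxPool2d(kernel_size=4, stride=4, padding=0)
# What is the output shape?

Input shape: (13, 45, 49, 46)
Output shape: (13, 45, 12, 11)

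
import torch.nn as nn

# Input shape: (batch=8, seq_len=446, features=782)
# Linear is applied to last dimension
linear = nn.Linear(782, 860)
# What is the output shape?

Input shape: (8, 446, 782)
Output shape: (8, 446, 860)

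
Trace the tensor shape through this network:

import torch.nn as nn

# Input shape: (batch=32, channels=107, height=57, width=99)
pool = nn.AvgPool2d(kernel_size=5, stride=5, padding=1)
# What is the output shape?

Input shape: (32, 107, 57, 99)
Output shape: (32, 107, 11, 20)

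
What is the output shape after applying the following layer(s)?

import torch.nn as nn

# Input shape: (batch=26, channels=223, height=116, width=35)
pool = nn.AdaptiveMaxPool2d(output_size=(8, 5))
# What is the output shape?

Input shape: (26, 223, 116, 35)
Output shape: (26, 223, 8, 5)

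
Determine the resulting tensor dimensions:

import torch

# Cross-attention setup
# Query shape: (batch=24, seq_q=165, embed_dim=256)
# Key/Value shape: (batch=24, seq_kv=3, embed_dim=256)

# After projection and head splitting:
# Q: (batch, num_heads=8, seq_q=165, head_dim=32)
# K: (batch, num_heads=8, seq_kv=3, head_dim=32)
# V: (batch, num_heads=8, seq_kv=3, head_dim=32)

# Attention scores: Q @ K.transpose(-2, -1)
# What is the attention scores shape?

Input shape: (24, 165, 256)
Output shape: (24, 8, 165, 3)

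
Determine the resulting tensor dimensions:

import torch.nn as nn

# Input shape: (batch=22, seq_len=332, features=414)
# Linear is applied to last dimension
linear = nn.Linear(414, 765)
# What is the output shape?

Input shape: (22, 332, 414)
Output shape: (22, 332, 765)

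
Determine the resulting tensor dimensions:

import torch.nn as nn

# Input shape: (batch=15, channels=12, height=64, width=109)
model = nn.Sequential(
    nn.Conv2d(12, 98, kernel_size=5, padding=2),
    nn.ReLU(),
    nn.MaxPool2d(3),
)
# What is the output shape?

Input shape: (15, 12, 64, 109)
  -> after Conv2d: (15, 98, 64, 109)
  -> after ReLU: (15, 98, 64, 109)
Output shape: (15, 98, 21, 36)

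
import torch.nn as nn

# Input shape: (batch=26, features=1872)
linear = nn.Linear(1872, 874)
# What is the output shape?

Input shape: (26, 1872)
Output shape: (26, 874)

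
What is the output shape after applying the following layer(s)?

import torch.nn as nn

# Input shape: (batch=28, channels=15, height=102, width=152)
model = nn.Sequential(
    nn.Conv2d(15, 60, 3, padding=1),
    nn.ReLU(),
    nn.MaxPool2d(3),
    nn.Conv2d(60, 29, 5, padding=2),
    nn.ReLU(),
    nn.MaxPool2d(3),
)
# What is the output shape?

Input shape: (28, 15, 102, 152)
  -> after first Conv2d: (28, 60, 102, 152)
  -> after first MaxPool2d: (28, 60, 34, 50)
  -> after second Conv2d: (28, 29, 34, 50)
Output shape: (28, 29, 11, 16)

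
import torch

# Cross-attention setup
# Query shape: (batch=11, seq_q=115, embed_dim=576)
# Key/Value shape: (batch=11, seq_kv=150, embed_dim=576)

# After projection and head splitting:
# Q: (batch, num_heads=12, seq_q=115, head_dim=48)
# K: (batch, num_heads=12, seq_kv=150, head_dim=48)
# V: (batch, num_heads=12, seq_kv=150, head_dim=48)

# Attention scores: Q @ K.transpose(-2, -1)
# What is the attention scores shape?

Input shape: (11, 115, 576)
Output shape: (11, 12, 115, 150)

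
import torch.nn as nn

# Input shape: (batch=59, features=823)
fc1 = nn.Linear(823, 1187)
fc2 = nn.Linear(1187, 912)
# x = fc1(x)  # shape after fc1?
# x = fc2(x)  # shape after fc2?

Input shape: (59, 823)
  -> after fc1: (59, 1187)
Output shape: (59, 912)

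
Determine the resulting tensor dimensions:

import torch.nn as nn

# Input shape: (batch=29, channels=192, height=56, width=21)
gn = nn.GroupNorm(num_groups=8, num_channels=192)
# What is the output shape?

Input shape: (29, 192, 56, 21)
Output shape: (29, 192, 56, 21)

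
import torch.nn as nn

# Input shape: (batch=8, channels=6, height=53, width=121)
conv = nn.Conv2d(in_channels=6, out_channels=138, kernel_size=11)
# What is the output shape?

Input shape: (8, 6, 53, 121)
Output shape: (8, 138, 43, 111)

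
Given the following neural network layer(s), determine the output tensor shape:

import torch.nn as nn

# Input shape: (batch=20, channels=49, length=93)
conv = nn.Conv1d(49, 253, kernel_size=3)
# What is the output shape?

Input shape: (20, 49, 93)
Output shape: (20, 253, 91)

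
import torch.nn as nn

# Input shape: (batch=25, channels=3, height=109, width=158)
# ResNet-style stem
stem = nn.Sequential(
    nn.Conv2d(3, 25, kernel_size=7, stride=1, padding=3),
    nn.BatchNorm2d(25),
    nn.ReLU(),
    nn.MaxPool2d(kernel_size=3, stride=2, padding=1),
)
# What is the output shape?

Input shape: (25, 3, 109, 158)
  -> after Conv2d 7x7 stride=1: (25, 25, 109, 158)
Output shape: (25, 25, 55, 79)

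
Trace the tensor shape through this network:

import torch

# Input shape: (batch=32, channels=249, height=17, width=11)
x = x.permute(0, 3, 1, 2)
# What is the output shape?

Input shape: (32, 249, 17, 11)
Output shape: (32, 11, 249, 17)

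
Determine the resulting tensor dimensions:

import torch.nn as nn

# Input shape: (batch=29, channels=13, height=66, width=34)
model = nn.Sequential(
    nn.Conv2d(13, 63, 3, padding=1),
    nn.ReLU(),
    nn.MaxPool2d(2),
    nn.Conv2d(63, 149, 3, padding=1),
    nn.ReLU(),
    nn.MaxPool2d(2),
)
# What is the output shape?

Input shape: (29, 13, 66, 34)
  -> after first Conv2d: (29, 63, 66, 34)
  -> after first MaxPool2d: (29, 63, 33, 17)
  -> after second Conv2d: (29, 149, 33, 17)
Output shape: (29, 149, 16, 8)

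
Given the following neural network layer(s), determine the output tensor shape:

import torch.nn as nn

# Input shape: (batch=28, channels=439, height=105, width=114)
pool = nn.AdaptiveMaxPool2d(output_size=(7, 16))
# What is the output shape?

Input shape: (28, 439, 105, 114)
Output shape: (28, 439, 7, 16)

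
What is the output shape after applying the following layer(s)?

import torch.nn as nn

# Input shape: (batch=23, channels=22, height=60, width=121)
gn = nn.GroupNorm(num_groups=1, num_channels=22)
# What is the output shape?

Input shape: (23, 22, 60, 121)
Output shape: (23, 22, 60, 121)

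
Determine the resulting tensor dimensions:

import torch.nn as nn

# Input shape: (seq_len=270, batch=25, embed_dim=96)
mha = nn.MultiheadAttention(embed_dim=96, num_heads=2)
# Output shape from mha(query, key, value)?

Input shape: (270, 25, 96)
Output shape: (270, 25, 96)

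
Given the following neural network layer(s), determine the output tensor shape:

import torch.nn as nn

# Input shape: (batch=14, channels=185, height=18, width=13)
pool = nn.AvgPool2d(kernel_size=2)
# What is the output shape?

Input shape: (14, 185, 18, 13)
Output shape: (14, 185, 9, 6)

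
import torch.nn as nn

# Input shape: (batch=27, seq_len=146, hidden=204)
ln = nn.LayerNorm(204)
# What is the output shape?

Input shape: (27, 146, 204)
Output shape: (27, 146, 204)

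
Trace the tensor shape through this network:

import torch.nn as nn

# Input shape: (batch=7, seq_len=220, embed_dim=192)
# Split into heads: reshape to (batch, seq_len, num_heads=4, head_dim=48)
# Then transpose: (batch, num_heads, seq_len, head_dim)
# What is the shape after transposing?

Input shape: (7, 220, 192)
  -> after reshape: (7, 220, 4, 48)
Output shape: (7, 4, 220, 48)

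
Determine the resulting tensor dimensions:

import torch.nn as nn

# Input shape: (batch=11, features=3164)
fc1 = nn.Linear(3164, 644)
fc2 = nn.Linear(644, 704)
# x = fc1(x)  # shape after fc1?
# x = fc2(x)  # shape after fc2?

Input shape: (11, 3164)
  -> after fc1: (11, 644)
Output shape: (11, 704)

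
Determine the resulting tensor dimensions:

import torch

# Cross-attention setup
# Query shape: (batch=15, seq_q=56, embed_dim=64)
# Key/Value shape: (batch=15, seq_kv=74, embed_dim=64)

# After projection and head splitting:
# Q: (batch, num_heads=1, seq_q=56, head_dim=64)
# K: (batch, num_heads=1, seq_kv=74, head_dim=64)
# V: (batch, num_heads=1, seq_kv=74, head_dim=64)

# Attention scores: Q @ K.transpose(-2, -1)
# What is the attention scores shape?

Input shape: (15, 56, 64)
Output shape: (15, 1, 56, 74)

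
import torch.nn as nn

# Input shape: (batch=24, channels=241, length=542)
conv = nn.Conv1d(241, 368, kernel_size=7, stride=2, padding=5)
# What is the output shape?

Input shape: (24, 241, 542)
Output shape: (24, 368, 273)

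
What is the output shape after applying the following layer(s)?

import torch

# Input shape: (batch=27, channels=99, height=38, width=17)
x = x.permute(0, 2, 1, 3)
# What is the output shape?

Input shape: (27, 99, 38, 17)
Output shape: (27, 38, 99, 17)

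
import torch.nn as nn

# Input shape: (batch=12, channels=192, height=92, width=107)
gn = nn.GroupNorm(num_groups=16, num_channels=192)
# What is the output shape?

Input shape: (12, 192, 92, 107)
Output shape: (12, 192, 92, 107)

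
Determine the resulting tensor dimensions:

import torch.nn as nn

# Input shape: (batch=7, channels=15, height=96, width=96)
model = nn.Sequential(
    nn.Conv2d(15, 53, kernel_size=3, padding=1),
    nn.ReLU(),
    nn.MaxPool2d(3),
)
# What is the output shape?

Input shape: (7, 15, 96, 96)
  -> after Conv2d: (7, 53, 96, 96)
  -> after ReLU: (7, 53, 96, 96)
Output shape: (7, 53, 32, 32)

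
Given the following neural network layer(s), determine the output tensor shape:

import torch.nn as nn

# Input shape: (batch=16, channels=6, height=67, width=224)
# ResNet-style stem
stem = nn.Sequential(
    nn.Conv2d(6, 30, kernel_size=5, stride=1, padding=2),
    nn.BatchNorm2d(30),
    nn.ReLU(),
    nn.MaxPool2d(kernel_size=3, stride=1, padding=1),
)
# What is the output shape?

Input shape: (16, 6, 67, 224)
  -> after Conv2d 5x5 stride=1: (16, 30, 67, 224)
Output shape: (16, 30, 67, 224)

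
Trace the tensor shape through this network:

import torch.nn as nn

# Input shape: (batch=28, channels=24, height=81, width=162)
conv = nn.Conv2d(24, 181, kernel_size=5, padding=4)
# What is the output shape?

Input shape: (28, 24, 81, 162)
Output shape: (28, 181, 85, 166)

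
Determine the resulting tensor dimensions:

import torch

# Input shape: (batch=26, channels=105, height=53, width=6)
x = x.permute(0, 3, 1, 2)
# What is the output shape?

Input shape: (26, 105, 53, 6)
Output shape: (26, 6, 105, 53)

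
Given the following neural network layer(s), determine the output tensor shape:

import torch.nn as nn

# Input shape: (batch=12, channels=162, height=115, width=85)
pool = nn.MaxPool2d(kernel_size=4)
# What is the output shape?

Input shape: (12, 162, 115, 85)
Output shape: (12, 162, 28, 21)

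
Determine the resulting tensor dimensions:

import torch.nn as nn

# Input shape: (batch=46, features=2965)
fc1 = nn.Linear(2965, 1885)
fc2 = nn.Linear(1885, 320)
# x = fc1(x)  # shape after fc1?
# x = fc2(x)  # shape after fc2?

Input shape: (46, 2965)
  -> after fc1: (46, 1885)
Output shape: (46, 320)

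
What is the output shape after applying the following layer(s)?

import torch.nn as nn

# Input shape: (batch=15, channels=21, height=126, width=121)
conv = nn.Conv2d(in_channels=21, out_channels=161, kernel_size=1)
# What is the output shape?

Input shape: (15, 21, 126, 121)
Output shape: (15, 161, 126, 121)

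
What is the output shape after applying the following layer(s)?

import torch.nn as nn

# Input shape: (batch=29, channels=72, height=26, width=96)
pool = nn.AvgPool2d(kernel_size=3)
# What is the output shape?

Input shape: (29, 72, 26, 96)
Output shape: (29, 72, 8, 32)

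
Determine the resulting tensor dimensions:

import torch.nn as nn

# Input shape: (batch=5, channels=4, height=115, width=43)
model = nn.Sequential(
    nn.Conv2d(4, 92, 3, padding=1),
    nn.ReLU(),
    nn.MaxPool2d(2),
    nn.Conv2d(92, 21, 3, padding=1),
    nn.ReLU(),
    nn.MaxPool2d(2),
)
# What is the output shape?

Input shape: (5, 4, 115, 43)
  -> after first Conv2d: (5, 92, 115, 43)
  -> after first MaxPool2d: (5, 92, 57, 21)
  -> after second Conv2d: (5, 21, 57, 21)
Output shape: (5, 21, 28, 10)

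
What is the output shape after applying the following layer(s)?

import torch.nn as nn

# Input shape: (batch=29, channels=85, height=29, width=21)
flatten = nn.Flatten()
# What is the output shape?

Input shape: (29, 85, 29, 21)
Output shape: (29, 51765)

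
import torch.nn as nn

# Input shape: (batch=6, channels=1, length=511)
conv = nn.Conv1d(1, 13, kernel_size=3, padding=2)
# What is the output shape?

Input shape: (6, 1, 511)
Output shape: (6, 13, 513)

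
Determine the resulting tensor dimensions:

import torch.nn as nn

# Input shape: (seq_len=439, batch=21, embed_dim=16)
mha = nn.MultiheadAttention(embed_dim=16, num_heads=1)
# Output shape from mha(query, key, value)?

Input shape: (439, 21, 16)
Output shape: (439, 21, 16)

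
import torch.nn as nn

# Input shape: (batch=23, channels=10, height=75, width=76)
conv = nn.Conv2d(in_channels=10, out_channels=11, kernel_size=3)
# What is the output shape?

Input shape: (23, 10, 75, 76)
Output shape: (23, 11, 73, 74)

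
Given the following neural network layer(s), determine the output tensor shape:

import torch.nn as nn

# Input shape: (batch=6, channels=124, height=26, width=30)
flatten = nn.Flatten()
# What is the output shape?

Input shape: (6, 124, 26, 30)
Output shape: (6, 96720)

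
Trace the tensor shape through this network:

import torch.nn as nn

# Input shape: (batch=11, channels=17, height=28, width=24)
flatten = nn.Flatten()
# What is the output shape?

Input shape: (11, 17, 28, 24)
Output shape: (11, 11424)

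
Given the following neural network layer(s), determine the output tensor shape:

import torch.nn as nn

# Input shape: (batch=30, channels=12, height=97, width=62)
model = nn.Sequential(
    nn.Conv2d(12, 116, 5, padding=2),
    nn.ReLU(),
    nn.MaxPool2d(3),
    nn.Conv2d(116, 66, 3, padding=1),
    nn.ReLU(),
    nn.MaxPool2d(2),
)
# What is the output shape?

Input shape: (30, 12, 97, 62)
  -> after first Conv2d: (30, 116, 97, 62)
  -> after first MaxPool2d: (30, 116, 32, 20)
  -> after second Conv2d: (30, 66, 32, 20)
Output shape: (30, 66, 16, 10)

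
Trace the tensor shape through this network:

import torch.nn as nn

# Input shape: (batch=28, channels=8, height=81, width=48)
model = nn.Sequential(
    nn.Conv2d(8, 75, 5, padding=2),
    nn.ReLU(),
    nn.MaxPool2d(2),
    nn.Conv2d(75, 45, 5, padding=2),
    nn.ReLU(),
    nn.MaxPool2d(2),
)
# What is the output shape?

Input shape: (28, 8, 81, 48)
  -> after first Conv2d: (28, 75, 81, 48)
  -> after first MaxPool2d: (28, 75, 40, 24)
  -> after second Conv2d: (28, 45, 40, 24)
Output shape: (28, 45, 20, 12)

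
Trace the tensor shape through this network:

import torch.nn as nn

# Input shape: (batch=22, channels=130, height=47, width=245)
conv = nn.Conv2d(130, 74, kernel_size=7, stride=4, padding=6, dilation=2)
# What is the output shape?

Input shape: (22, 130, 47, 245)
Output shape: (22, 74, 12, 62)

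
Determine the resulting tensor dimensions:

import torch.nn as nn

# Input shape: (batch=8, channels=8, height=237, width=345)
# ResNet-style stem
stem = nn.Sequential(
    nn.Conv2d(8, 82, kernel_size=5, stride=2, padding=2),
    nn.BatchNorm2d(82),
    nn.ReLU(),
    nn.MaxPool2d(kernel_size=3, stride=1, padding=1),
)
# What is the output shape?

Input shape: (8, 8, 237, 345)
  -> after Conv2d 5x5 stride=2: (8, 82, 119, 173)
Output shape: (8, 82, 119, 173)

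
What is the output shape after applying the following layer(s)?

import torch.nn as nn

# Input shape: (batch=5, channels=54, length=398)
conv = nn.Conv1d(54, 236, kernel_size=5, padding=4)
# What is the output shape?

Input shape: (5, 54, 398)
Output shape: (5, 236, 402)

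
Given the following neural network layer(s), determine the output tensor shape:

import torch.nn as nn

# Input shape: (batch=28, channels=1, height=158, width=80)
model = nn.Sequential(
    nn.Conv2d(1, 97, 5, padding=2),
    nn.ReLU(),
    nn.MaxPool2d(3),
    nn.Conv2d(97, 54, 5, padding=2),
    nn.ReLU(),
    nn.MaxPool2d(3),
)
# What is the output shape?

Input shape: (28, 1, 158, 80)
  -> after first Conv2d: (28, 97, 158, 80)
  -> after first MaxPool2d: (28, 97, 52, 26)
  -> after second Conv2d: (28, 54, 52, 26)
Output shape: (28, 54, 17, 8)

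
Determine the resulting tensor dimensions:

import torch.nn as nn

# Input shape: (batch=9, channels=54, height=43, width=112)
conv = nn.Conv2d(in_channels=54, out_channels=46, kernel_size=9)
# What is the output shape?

Input shape: (9, 54, 43, 112)
Output shape: (9, 46, 35, 104)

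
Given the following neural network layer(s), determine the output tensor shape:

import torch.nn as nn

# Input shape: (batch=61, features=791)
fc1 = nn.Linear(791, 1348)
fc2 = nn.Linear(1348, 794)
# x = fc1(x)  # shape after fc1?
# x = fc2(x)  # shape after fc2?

Input shape: (61, 791)
  -> after fc1: (61, 1348)
Output shape: (61, 794)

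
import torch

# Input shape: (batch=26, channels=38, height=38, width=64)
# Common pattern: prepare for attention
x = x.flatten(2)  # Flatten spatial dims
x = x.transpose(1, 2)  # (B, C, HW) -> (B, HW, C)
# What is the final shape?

Input shape: (26, 38, 38, 64)
  -> after flatten(2): (26, 38, 2432)
Output shape: (26, 2432, 38)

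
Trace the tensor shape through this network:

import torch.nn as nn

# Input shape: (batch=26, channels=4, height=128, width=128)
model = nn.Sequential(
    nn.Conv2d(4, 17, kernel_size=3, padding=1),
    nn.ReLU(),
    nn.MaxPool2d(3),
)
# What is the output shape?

Input shape: (26, 4, 128, 128)
  -> after Conv2d: (26, 17, 128, 128)
  -> after ReLU: (26, 17, 128, 128)
Output shape: (26, 17, 42, 42)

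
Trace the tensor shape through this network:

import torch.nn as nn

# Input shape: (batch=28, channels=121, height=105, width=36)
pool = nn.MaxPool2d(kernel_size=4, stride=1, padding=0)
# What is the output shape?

Input shape: (28, 121, 105, 36)
Output shape: (28, 121, 102, 33)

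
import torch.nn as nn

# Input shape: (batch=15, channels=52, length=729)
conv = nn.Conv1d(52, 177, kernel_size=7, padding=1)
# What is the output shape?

Input shape: (15, 52, 729)
Output shape: (15, 177, 725)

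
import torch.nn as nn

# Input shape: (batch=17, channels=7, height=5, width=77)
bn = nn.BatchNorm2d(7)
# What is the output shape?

Input shape: (17, 7, 5, 77)
Output shape: (17, 7, 5, 77)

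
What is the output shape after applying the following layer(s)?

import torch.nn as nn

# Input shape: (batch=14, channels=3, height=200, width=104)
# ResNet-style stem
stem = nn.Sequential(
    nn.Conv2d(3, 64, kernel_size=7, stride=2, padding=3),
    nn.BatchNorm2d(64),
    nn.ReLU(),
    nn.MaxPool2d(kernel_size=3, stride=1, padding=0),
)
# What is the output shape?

Input shape: (14, 3, 200, 104)
  -> after Conv2d 7x7 stride=2: (14, 64, 100, 52)
Output shape: (14, 64, 98, 50)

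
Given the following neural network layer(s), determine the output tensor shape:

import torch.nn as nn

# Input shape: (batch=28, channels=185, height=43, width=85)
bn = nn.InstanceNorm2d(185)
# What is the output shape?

Input shape: (28, 185, 43, 85)
Output shape: (28, 185, 43, 85)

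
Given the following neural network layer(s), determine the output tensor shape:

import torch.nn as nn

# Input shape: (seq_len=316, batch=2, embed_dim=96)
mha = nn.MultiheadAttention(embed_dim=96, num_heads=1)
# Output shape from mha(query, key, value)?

Input shape: (316, 2, 96)
Output shape: (316, 2, 96)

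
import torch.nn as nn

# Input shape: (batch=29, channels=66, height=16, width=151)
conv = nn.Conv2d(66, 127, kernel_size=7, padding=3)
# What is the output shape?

Input shape: (29, 66, 16, 151)
Output shape: (29, 127, 16, 151)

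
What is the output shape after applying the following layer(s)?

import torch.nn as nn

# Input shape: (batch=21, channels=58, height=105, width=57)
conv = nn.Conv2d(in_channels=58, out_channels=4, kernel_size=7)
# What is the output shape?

Input shape: (21, 58, 105, 57)
Output shape: (21, 4, 99, 51)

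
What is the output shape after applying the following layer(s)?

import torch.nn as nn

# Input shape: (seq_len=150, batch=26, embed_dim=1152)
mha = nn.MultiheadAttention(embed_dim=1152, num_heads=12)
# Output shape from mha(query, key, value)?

Input shape: (150, 26, 1152)
Output shape: (150, 26, 1152)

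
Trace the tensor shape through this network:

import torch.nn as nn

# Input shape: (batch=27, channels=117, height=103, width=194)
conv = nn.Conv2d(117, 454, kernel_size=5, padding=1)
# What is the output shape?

Input shape: (27, 117, 103, 194)
Output shape: (27, 454, 101, 192)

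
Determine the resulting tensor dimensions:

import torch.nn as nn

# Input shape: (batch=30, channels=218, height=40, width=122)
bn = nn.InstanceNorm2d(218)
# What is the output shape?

Input shape: (30, 218, 40, 122)
Output shape: (30, 218, 40, 122)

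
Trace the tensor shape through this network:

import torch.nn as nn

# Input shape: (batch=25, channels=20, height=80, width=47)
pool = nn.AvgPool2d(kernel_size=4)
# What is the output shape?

Input shape: (25, 20, 80, 47)
Output shape: (25, 20, 20, 11)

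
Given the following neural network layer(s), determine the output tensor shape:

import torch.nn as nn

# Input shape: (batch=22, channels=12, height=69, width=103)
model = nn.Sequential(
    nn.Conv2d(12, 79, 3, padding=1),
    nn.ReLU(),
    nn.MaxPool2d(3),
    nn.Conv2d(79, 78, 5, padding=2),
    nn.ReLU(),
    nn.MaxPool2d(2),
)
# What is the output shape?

Input shape: (22, 12, 69, 103)
  -> after first Conv2d: (22, 79, 69, 103)
  -> after first MaxPool2d: (22, 79, 23, 34)
  -> after second Conv2d: (22, 78, 23, 34)
Output shape: (22, 78, 11, 17)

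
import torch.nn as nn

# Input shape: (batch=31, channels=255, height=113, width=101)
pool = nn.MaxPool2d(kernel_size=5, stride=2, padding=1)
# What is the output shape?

Input shape: (31, 255, 113, 101)
Output shape: (31, 255, 56, 50)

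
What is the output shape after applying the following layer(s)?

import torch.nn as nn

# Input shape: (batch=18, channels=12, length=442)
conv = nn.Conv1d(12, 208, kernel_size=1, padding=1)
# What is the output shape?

Input shape: (18, 12, 442)
Output shape: (18, 208, 444)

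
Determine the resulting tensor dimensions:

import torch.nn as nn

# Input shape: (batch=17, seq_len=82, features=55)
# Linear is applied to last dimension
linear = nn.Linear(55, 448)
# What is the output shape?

Input shape: (17, 82, 55)
Output shape: (17, 82, 448)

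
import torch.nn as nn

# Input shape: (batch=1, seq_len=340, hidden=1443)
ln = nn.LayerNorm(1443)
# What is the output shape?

Input shape: (1, 340, 1443)
Output shape: (1, 340, 1443)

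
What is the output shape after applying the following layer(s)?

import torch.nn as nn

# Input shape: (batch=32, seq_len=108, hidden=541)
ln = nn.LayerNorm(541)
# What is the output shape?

Input shape: (32, 108, 541)
Output shape: (32, 108, 541)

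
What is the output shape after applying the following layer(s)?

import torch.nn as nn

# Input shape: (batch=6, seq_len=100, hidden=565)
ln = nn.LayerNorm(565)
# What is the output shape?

Input shape: (6, 100, 565)
Output shape: (6, 100, 565)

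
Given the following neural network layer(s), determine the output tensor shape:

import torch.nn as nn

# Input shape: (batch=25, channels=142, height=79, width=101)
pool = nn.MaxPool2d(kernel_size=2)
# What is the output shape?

Input shape: (25, 142, 79, 101)
Output shape: (25, 142, 39, 50)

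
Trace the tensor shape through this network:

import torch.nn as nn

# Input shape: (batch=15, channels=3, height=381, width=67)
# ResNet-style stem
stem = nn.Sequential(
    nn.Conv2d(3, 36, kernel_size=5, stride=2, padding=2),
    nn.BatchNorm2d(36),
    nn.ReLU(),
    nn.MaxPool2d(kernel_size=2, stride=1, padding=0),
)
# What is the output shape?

Input shape: (15, 3, 381, 67)
  -> after Conv2d 5x5 stride=2: (15, 36, 191, 34)
Output shape: (15, 36, 190, 33)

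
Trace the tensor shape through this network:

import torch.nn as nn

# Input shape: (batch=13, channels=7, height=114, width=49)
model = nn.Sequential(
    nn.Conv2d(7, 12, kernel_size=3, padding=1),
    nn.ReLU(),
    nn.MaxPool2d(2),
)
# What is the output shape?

Input shape: (13, 7, 114, 49)
  -> after Conv2d: (13, 12, 114, 49)
  -> after ReLU: (13, 12, 114, 49)
Output shape: (13, 12, 57, 24)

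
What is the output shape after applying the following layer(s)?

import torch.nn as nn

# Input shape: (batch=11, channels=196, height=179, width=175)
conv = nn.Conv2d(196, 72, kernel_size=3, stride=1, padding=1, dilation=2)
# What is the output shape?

Input shape: (11, 196, 179, 175)
Output shape: (11, 72, 177, 173)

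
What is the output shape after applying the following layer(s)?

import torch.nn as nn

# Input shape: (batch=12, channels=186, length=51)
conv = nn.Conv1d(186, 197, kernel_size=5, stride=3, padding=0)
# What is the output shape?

Input shape: (12, 186, 51)
Output shape: (12, 197, 16)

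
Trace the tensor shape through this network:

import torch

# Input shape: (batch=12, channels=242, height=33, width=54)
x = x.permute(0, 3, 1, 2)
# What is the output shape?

Input shape: (12, 242, 33, 54)
Output shape: (12, 54, 242, 33)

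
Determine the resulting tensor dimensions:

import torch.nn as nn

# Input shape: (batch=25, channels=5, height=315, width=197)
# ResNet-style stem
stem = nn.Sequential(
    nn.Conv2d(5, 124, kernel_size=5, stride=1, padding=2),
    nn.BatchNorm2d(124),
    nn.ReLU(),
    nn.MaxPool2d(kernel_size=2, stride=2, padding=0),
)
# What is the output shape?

Input shape: (25, 5, 315, 197)
  -> after Conv2d 5x5 stride=1: (25, 124, 315, 197)
Output shape: (25, 124, 157, 98)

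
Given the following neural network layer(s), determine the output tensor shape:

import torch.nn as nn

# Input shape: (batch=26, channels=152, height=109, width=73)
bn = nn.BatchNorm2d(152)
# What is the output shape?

Input shape: (26, 152, 109, 73)
Output shape: (26, 152, 109, 73)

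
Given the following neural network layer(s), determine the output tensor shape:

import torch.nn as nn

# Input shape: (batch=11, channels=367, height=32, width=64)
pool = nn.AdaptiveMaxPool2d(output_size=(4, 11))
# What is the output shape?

Input shape: (11, 367, 32, 64)
Output shape: (11, 367, 4, 11)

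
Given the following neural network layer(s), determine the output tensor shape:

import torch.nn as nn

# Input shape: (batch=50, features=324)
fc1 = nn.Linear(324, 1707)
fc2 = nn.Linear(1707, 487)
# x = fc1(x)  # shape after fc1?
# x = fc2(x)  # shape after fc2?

Input shape: (50, 324)
  -> after fc1: (50, 1707)
Output shape: (50, 487)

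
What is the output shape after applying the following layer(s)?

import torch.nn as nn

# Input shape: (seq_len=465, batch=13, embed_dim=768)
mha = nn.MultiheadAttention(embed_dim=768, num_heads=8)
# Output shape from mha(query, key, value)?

Input shape: (465, 13, 768)
Output shape: (465, 13, 768)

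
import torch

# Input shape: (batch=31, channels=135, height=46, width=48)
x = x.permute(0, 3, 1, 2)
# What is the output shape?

Input shape: (31, 135, 46, 48)
Output shape: (31, 48, 135, 46)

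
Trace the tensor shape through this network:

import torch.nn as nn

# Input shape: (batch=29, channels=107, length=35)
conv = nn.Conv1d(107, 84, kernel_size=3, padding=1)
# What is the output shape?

Input shape: (29, 107, 35)
Output shape: (29, 84, 35)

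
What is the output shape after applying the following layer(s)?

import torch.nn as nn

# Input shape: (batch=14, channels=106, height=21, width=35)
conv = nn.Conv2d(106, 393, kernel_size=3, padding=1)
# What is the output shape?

Input shape: (14, 106, 21, 35)
Output shape: (14, 393, 21, 35)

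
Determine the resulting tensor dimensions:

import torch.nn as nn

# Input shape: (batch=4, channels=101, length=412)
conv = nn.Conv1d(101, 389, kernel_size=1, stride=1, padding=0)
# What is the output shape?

Input shape: (4, 101, 412)
Output shape: (4, 389, 412)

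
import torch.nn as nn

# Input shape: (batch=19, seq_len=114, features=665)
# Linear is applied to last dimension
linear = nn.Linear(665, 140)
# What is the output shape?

Input shape: (19, 114, 665)
Output shape: (19, 114, 140)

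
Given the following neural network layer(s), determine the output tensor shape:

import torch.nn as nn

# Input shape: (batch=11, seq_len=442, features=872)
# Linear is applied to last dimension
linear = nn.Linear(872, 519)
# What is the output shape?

Input shape: (11, 442, 872)
Output shape: (11, 442, 519)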